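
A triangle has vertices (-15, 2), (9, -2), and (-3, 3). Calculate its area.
Using the coordinate formula: Area = (1/2)|x₁(y₂-y₃) + x₂(y₃-y₁) + x₃(y₁-y₂)|
Area = (1/2)|(-15)((-2)-3) + 9(3-2) + (-3)(2-(-2))|
Area = (1/2)|(-15)*(-5) + 9*1 + (-3)*4|
Area = (1/2)|75 + 9 + (-12)|
Area = (1/2)*72 = 36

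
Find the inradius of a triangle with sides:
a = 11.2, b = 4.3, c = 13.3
s = (a+b+c)/2 = (11.2+4.3+13.3)/2 = 14.4
Area = √(s(s-a)(s-b)(s-c)) = √(14.4·3.2·10.1·1.1) = 22.6263
r = Area/s = 22.6263/14.4 = 1.571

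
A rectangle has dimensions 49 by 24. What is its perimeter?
Perimeter = 2 * (length + width)
Perimeter = 2 * (49 + 24)
Perimeter = 2 * 73
Perimeter = 146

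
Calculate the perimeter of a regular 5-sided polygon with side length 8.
Perimeter = number of sides * side length
Perimeter = 5 * 8
Perimeter = 40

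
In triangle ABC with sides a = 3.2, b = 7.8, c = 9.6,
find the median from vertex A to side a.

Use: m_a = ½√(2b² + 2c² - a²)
m_a = ½√(2·7.8² + 2·9.6² - 3.2²)
m_a = ½√(121.68 + 184.32 - 10.24) = ½√295.76 = 8.599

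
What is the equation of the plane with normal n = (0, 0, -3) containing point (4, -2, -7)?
d = n·P = (0)(4) + (0)(-2) + (-3)(-7) = 21
Plane: -3z = 21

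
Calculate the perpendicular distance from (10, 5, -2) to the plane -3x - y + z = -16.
d = |(-3)(10) + (-1)(5) + 1(-2) - (-16)| / √((-3)² + (-1)² + 1²) = 21/√11 = 6.332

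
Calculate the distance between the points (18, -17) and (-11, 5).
Using the distance formula: d = sqrt((x₂-x₁)² + (y₂-y₁)²)
dx = (-11) - 18 = -29
dy = 5 - (-17) = 22
d = sqrt((-29)² + 22²) = sqrt(841 + 484) = sqrt(1325) = 36.40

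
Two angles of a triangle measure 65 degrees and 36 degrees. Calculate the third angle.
Sum of angles in a triangle = 180 degrees
Third angle = 180 - 65 - 36
Third angle = 79 degrees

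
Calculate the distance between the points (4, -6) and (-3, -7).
Using the distance formula: d = sqrt((x₂-x₁)² + (y₂-y₁)²)
dx = (-3) - 4 = -7
dy = (-7) - (-6) = -1
d = sqrt((-7)² + (-1)²) = sqrt(49 + 1) = sqrt(50) = 7.07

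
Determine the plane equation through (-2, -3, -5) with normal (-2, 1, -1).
d = n·P = (-2)(-2) + (1)(-3) + (-1)(-5) = 6
Plane: -2x + y - z = 6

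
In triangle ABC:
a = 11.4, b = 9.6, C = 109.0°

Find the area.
Using A = ½ab·sin(C):
A = ½·11.4·9.6·sin(109.0°) = ½·109.44·0.945519 = 51.74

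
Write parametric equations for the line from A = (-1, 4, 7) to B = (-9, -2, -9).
Direction vector d = B - A = (-8, -6, -16)
x = -1 - 8t, y = 4 - 6t, z = 7 - 16t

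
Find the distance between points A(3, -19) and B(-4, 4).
Using the distance formula: d = sqrt((x₂-x₁)² + (y₂-y₁)²)
dx = (-4) - 3 = -7
dy = 4 - (-19) = 23
d = sqrt((-7)² + 23²) = sqrt(49 + 529) = sqrt(578) = 24.04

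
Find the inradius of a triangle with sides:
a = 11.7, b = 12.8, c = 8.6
s = (a+b+c)/2 = (11.7+12.8+8.6)/2 = 16.55
Area = √(s(s-a)(s-b)(s-c)) = √(16.55·4.85·3.75·7.95) = 48.918
r = Area/s = 48.918/16.55 = 2.956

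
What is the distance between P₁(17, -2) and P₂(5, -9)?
Using the distance formula: d = sqrt((x₂-x₁)² + (y₂-y₁)²)
dx = 5 - 17 = -12
dy = (-9) - (-2) = -7
d = sqrt((-12)² + (-7)²) = sqrt(144 + 49) = sqrt(193) = 13.89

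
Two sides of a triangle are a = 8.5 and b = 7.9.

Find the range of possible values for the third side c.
By the triangle inequality: |a - b| < c < a + b
|8.5 - 7.9| < c < 8.5 + 7.9
0.6 < c < 16.4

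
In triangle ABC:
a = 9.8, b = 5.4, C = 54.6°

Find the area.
Using A = ½ab·sin(C):
A = ½·9.8·5.4·sin(54.6°) = ½·52.92·0.815128 = 21.57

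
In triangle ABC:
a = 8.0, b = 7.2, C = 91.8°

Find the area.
Using A = ½ab·sin(C):
A = ½·8.0·7.2·sin(91.8°) = ½·57.6·0.999507 = 28.79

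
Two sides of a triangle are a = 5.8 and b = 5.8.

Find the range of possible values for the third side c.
By the triangle inequality: |a - b| < c < a + b
|5.8 - 5.8| < c < 5.8 + 5.8
0 < c < 11.6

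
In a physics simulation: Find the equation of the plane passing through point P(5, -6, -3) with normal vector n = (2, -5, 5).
d = n·P = (2)(5) + (-5)(-6) + (5)(-3) = 25
Plane: 2x - 5y + 5z = 25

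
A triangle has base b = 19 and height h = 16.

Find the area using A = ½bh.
A = ½·19·16 = 152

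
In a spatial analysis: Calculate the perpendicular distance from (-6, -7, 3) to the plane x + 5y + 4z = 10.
d = |1(-6) + 5(-7) + 4(3) - (10)| / √(1² + 5² + 4²) = 39/√42 = 6.018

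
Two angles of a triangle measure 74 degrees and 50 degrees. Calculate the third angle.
Sum of angles in a triangle = 180 degrees
Third angle = 180 - 74 - 50
Third angle = 56 degrees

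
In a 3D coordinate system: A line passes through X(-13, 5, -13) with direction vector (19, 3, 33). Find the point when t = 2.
P(2) = (-13 + 19(2), 5 + 3(2), -13 + 33(2)) = (25, 11, 53)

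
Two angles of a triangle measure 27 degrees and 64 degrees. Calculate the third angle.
Sum of angles in a triangle = 180 degrees
Third angle = 180 - 27 - 64
Third angle = 89 degrees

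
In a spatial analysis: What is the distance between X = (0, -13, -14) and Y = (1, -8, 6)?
d = √[(1)² + (5)² + (20)²] = √426 = 20.64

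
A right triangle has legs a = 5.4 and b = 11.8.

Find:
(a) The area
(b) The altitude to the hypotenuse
(a) Area = ½ab = ½·5.4·11.8 = 31.86
(b) Hypotenuse c = √(5.4² + 11.8²) = √168.4 = 12.9769
    Area = ½·c·h_c  →  h_c = 2·Area/c = 2·31.86/12.9769 = 4.91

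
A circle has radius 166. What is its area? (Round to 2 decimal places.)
Area = pi * r²
Area = pi * 166²
Area = pi * 27556
Area = 86569.73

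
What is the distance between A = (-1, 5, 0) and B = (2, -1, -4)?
d = √[(3)² + (-6)² + (-4)²] = √61 = 7.81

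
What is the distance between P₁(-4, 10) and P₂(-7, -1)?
Using the distance formula: d = sqrt((x₂-x₁)² + (y₂-y₁)²)
dx = (-7) - (-4) = -3
dy = (-1) - 10 = -11
d = sqrt((-3)² + (-11)²) = sqrt(9 + 121) = sqrt(130) = 11.40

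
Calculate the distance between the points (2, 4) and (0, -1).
Using the distance formula: d = sqrt((x₂-x₁)² + (y₂-y₁)²)
dx = 0 - 2 = -2
dy = (-1) - 4 = -5
d = sqrt((-2)² + (-5)²) = sqrt(4 + 25) = sqrt(29) = 5.39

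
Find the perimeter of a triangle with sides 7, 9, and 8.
Perimeter = sum of all sides
Perimeter = 7 + 9 + 8
Perimeter = 24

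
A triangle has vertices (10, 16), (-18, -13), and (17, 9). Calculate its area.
Using the coordinate formula: Area = (1/2)|x₁(y₂-y₃) + x₂(y₃-y₁) + x₃(y₁-y₂)|
Area = (1/2)|10((-13)-9) + (-18)(9-16) + 17(16-(-13))|
Area = (1/2)|10*(-22) + (-18)*(-7) + 17*29|
Area = (1/2)|(-220) + 126 + 493|
Area = (1/2)*399 = 199.50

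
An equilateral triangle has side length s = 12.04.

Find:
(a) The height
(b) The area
(a) Height h = s·√3/2 = 12.04·√3/2 = 10.43
(b) Area = (√3/4)·s² = (√3/4)·12.04² = (√3/4)·144.962 = 62.77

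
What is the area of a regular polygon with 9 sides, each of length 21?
For a regular 9-gon with side length s = 21:
Apothem a = s / (2*tan(pi/9)) = 21 / (2*tan(pi/9)) ≈ 28.8485
Perimeter P = 9 * 21 = 189
Area = (1/2) * P * a = (1/2) * 189 * 28.8485 = 2726.18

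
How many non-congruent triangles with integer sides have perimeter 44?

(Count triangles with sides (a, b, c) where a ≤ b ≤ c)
With a ≤ b ≤ c and a + b + c = 44, the triangle inequality a + b > c gives c < 44/2, so c ≤ 21.
Iterate a from 1 to ⌊p/3⌋ = 14; for each a, b ranges from a to ⌊(p−a)/2⌋ with c = p − a − b, keeping only c ≥ b.
Triples: (2, 21, 21), (3, 20, 21), (4, 19, 21), …
Count = 40 triangles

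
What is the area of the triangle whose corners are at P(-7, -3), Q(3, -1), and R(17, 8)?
Using the coordinate formula: Area = (1/2)|x₁(y₂-y₃) + x₂(y₃-y₁) + x₃(y₁-y₂)|
Area = (1/2)|(-7)((-1)-8) + 3(8-(-3)) + 17((-3)-(-1))|
Area = (1/2)|(-7)*(-9) + 3*11 + 17*(-2)|
Area = (1/2)|63 + 33 + (-34)|
Area = (1/2)*62 = 31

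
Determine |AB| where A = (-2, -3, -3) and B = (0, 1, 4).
d = √[(2)² + (4)² + (7)²] = √69 = 8.307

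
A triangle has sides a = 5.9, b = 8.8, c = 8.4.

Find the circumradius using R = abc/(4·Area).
s = (a+b+c)/2 = 11.55
Area = √(s(s-a)(s-b)(s-c)) = √(11.55·5.65·2.75·3.15) = 23.7759
R = abc/(4·Area) = (5.9·8.8·8.4)/(4·23.7759) = 436.128/95.1036 = 4.586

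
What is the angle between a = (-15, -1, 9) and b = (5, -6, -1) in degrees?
a·b = -78, |a|² = 307, |b|² = 62
cos θ = -78/√19034 ≈ -0.5654
θ ≈ 124.4°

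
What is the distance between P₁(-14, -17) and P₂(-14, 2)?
Using the distance formula: d = sqrt((x₂-x₁)² + (y₂-y₁)²)
dx = (-14) - (-14) = 0
dy = 2 - (-17) = 19
d = sqrt(0² + 19²) = sqrt(0 + 361) = sqrt(361) = 19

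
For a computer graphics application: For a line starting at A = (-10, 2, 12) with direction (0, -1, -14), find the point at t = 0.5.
P(0.5) = (-10 + 0(0.5), 2 + (-1)(0.5), 12 + (-14)(0.5)) = (-10, 1.5, 5)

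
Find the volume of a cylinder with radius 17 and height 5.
Volume = pi * r² * h
Volume = pi * 17² * 5
Volume = pi * 289 * 5
Volume = pi * 1445
Volume = 4539.60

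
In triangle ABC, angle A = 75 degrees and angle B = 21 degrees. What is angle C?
Sum of angles in a triangle = 180 degrees
Third angle = 180 - 75 - 21
Third angle = 84 degrees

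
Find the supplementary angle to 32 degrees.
Supplementary angles sum to 180 degrees.
Other angle = 180 - 32
Other angle = 148 degrees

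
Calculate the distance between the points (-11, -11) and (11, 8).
Using the distance formula: d = sqrt((x₂-x₁)² + (y₂-y₁)²)
dx = 11 - (-11) = 22
dy = 8 - (-11) = 19
d = sqrt(22² + 19²) = sqrt(484 + 361) = sqrt(845) = 29.07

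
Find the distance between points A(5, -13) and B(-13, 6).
Using the distance formula: d = sqrt((x₂-x₁)² + (y₂-y₁)²)
dx = (-13) - 5 = -18
dy = 6 - (-13) = 19
d = sqrt((-18)² + 19²) = sqrt(324 + 361) = sqrt(685) = 26.17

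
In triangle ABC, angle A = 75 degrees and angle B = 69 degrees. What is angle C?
Sum of angles in a triangle = 180 degrees
Third angle = 180 - 75 - 69
Third angle = 36 degrees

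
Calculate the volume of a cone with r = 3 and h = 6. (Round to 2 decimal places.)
Volume = (1/3) * pi * r² * h
Volume = (1/3) * pi * 3² * 6
Volume = (1/3) * pi * 9 * 6
Volume = (1/3) * pi * 54
Volume = 56.55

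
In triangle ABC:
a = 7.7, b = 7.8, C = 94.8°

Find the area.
Using A = ½ab·sin(C):
A = ½·7.7·7.8·sin(94.8°) = ½·60.06·0.996493 = 29.92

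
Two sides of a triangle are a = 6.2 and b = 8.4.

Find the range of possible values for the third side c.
By the triangle inequality: |a - b| < c < a + b
|6.2 - 8.4| < c < 6.2 + 8.4
2.2 < c < 14.6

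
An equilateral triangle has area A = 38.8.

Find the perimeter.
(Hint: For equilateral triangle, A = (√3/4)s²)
A = (√3/4)s²  →  s² = 4A/√3 = 4·38.8/√3 = 89.6048
s = 9.46598
Perimeter = 3s = 28.4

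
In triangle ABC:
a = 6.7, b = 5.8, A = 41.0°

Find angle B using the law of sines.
sin(B)/b = sin(A)/a
sin(B) = b·sin(A)/a = 5.8·sin(41.0°)/6.7 = 0.567932
B = arcsin(0.567932) = 34.61°  (b ≤ a, so B ≤ A and the acute solution is unique)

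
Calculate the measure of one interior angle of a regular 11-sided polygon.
Interior angle of a regular n-gon = (n-2)*180/n
Interior angle = (11-2)*180/11
Interior angle = 9*180/11
Interior angle = 1620/11
Interior angle = 147.27 degrees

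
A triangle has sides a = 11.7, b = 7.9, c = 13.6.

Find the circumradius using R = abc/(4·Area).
s = (a+b+c)/2 = 16.6
Area = √(s(s-a)(s-b)(s-c)) = √(16.6·4.9·8.7·3) = 46.0757
R = abc/(4·Area) = (11.7·7.9·13.6)/(4·46.0757) = 1257.048/184.3028 = 6.821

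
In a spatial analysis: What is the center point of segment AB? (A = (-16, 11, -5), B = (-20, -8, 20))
Midpoint = ((-16-20)/2, (11-8)/2, (-5+20)/2) = (-18, 1.5, 7.5)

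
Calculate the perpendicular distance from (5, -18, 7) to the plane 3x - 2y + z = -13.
d = |3(5) + (-2)(-18) + 1(7) - (-13)| / √(3² + (-2)² + 1²) = 71/√14 = 18.98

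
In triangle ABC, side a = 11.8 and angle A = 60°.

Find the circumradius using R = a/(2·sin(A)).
R = a/(2·sin(A)) = 11.8/(2·sin(60°))
R = 11.8/(2·0.866025) = 11.8/1.732051 = 6.813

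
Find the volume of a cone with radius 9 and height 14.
Volume = (1/3) * pi * r² * h
Volume = (1/3) * pi * 9² * 14
Volume = (1/3) * pi * 81 * 14
Volume = (1/3) * pi * 1134
Volume = 1187.52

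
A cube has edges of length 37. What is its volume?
Volume = s³
Volume = 37³
Volume = 50653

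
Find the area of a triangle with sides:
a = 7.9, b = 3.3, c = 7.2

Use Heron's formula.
s = (a+b+c)/2 = (7.9+3.3+7.2)/2 = 9.2
A = √(s(s-a)(s-b)(s-c)) = √(9.2·1.3·5.9·2)
A = √141.128 = 11.88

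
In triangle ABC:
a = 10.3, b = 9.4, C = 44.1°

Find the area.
Using A = ½ab·sin(C):
A = ½·10.3·9.4·sin(44.1°) = ½·96.82·0.695913 = 33.69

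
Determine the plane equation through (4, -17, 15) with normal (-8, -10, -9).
d = n·P = (-8)(4) + (-10)(-17) + (-9)(15) = 3
Plane: -8x - 10y - 9z = 3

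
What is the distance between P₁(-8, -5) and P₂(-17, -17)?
Using the distance formula: d = sqrt((x₂-x₁)² + (y₂-y₁)²)
dx = (-17) - (-8) = -9
dy = (-17) - (-5) = -12
d = sqrt((-9)² + (-12)²) = sqrt(81 + 144) = sqrt(225) = 15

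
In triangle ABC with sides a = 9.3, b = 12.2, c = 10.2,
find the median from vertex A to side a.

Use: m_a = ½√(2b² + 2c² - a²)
m_a = ½√(2·12.2² + 2·10.2² - 9.3²)
m_a = ½√(297.68 + 208.08 - 86.49) = ½√419.27 = 10.24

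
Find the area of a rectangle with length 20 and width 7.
Area = length * width
Area = 20 * 7
Area = 140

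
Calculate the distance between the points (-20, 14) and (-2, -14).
Using the distance formula: d = sqrt((x₂-x₁)² + (y₂-y₁)²)
dx = (-2) - (-20) = 18
dy = (-14) - 14 = -28
d = sqrt(18² + (-28)²) = sqrt(324 + 784) = sqrt(1108) = 33.29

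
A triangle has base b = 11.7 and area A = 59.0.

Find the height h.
A = ½bh  →  h = 2A/b
h = 2·59.0/11.7 = 10.09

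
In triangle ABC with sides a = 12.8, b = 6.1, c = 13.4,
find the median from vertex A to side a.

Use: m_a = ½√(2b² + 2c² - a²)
m_a = ½√(2·6.1² + 2·13.4² - 12.8²)
m_a = ½√(74.42 + 359.12 - 163.84) = ½√269.7 = 8.211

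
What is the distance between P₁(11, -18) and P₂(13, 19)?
Using the distance formula: d = sqrt((x₂-x₁)² + (y₂-y₁)²)
dx = 13 - 11 = 2
dy = 19 - (-18) = 37
d = sqrt(2² + 37²) = sqrt(4 + 1369) = sqrt(1373) = 37.05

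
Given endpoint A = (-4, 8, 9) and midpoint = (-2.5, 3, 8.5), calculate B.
B = (2×(-2.5) - (-4), 2×3 - 8, 2×8.5 - 9) = (-1, -2, 8)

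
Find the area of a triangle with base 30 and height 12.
Area = (1/2) * base * height
Area = (1/2) * 30 * 12
Area = 180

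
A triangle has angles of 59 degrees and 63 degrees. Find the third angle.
Sum of angles in a triangle = 180 degrees
Third angle = 180 - 59 - 63
Third angle = 58 degrees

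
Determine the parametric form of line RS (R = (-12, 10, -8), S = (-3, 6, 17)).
Direction vector d = S - R = (9, -4, 25)
x = -12 + 9t, y = 10 - 4t, z = -8 + 25t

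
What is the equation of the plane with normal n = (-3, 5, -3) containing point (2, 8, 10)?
d = n·P = (-3)(2) + (5)(8) + (-3)(10) = 4
Plane: -3x + 5y - 3z = 4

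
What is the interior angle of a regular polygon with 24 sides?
Interior angle of a regular n-gon = (n-2)*180/n
Interior angle = (24-2)*180/24
Interior angle = 22*180/24
Interior angle = 3960/24
Interior angle = 165 degrees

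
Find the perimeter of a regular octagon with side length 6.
Perimeter = number of sides * side length
Perimeter = 8 * 6
Perimeter = 48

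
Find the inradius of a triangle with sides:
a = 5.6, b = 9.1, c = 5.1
s = (a+b+c)/2 = (5.6+9.1+5.1)/2 = 9.9
Area = √(s(s-a)(s-b)(s-c)) = √(9.9·4.3·0.8·4.8) = 12.7855
r = Area/s = 12.7855/9.9 = 1.291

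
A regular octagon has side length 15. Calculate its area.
For a regular 8-gon with side length s = 15:
Apothem a = s / (2*tan(pi/8)) = 15 / (2*tan(pi/8)) ≈ 18.1066
Perimeter P = 8 * 15 = 120
Area = (1/2) * P * a = (1/2) * 120 * 18.1066 = 1086.40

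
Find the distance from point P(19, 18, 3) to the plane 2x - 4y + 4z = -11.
d = |2(19) + (-4)(18) + 4(3) - (-11)| / √(2² + (-4)² + 4²) = 11/√36 = 1.833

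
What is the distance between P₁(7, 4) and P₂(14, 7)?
Using the distance formula: d = sqrt((x₂-x₁)² + (y₂-y₁)²)
dx = 14 - 7 = 7
dy = 7 - 4 = 3
d = sqrt(7² + 3²) = sqrt(49 + 9) = sqrt(58) = 7.62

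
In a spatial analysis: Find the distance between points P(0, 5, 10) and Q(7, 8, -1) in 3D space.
d = √[(7)² + (3)² + (-11)²] = √179 = 13.38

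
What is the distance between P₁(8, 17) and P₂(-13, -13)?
Using the distance formula: d = sqrt((x₂-x₁)² + (y₂-y₁)²)
dx = (-13) - 8 = -21
dy = (-13) - 17 = -30
d = sqrt((-21)² + (-30)²) = sqrt(441 + 900) = sqrt(1341) = 36.62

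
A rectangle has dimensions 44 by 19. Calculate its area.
Area = length * width
Area = 44 * 19
Area = 836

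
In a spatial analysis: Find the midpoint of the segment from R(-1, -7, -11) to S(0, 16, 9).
Midpoint = ((-1+0)/2, (-7+16)/2, (-11+9)/2) = (-0.5, 4.5, -1)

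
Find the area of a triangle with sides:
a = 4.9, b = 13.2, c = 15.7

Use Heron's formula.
s = (a+b+c)/2 = (4.9+13.2+15.7)/2 = 16.9
A = √(s(s-a)(s-b)(s-c)) = √(16.9·12·3.7·1.2)
A = √900.432 = 30.01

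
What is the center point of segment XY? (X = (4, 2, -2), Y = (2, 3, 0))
Midpoint = ((4+2)/2, (2+3)/2, (-2+0)/2) = (3, 2.5, -1)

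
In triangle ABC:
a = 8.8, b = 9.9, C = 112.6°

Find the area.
Using A = ½ab·sin(C):
A = ½·8.8·9.9·sin(112.6°) = ½·87.12·0.923210 = 40.22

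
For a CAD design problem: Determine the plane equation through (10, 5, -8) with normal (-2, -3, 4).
d = n·P = (-2)(10) + (-3)(5) + (4)(-8) = -67
Plane: -2x - 3y + 4z = -67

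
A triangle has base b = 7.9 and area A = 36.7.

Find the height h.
A = ½bh  →  h = 2A/b
h = 2·36.7/7.9 = 9.291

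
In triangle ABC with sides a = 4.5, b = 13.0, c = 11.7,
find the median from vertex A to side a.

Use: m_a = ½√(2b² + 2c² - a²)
m_a = ½√(2·13.0² + 2·11.7² - 4.5²)
m_a = ½√(338 + 273.78 - 20.25) = ½√591.53 = 12.16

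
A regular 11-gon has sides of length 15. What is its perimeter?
Perimeter = number of sides * side length
Perimeter = 11 * 15
Perimeter = 165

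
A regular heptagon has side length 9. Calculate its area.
For a regular 7-gon with side length s = 9:
Apothem a = s / (2*tan(pi/7)) = 9 / (2*tan(pi/7)) ≈ 9.3443
Perimeter P = 7 * 9 = 63
Area = (1/2) * P * a = (1/2) * 63 * 9.3443 = 294.35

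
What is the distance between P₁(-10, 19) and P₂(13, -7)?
Using the distance formula: d = sqrt((x₂-x₁)² + (y₂-y₁)²)
dx = 13 - (-10) = 23
dy = (-7) - 19 = -26
d = sqrt(23² + (-26)²) = sqrt(529 + 676) = sqrt(1205) = 34.71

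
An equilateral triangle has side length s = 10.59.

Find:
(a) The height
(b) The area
(a) Height h = s·√3/2 = 10.59·√3/2 = 9.171
(b) Area = (√3/4)·s² = (√3/4)·10.59² = (√3/4)·112.148 = 48.56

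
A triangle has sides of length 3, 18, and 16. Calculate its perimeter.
Perimeter = sum of all sides
Perimeter = 3 + 18 + 16
Perimeter = 37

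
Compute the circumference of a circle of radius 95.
Circumference = 2 * pi * r
Circumference = 2 * pi * 95
Circumference = 596.90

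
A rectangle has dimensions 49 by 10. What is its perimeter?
Perimeter = 2 * (length + width)
Perimeter = 2 * (49 + 10)
Perimeter = 2 * 59
Perimeter = 118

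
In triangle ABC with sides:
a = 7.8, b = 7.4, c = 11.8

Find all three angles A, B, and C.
By the law of cosines:
cos(A) = (b² + c² - a²)/(2bc) = 0.762483  →  A = 40.32°
cos(B) = (a² + c² - b²)/(2ac) = 0.789439  →  B = 37.87°
cos(C) = (a² + b² - c²)/(2ab) = -0.204782  →  C = 101.8°
Check: A + B + C = 180.0° ✓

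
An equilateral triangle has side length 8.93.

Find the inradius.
For an equilateral triangle, r = s/(2√3) where s is the side.
r = 8.93/(2√3) = 8.93/3.464102 = 2.578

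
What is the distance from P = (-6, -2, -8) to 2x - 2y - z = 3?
d = |2(-6) + (-2)(-2) + (-1)(-8) - (3)| / √(2² + (-2)² + (-1)²) = 3/√9 = 1.0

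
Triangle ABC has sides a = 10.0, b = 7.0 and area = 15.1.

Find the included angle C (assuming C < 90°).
Area = ½ab·sin(C)  →  sin(C) = 2·Area/(ab)
sin(C) = 2·15.1/(10.0·7.0) = 0.431429
C = arcsin(0.431429) = 25.56°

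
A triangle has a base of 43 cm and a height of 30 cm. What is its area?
Area = (1/2) * base * height
Area = (1/2) * 43 * 30
Area = 645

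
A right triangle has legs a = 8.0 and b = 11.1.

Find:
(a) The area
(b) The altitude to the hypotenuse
(a) Area = ½ab = ½·8.0·11.1 = 44.4
(b) Hypotenuse c = √(8.0² + 11.1²) = √187.21 = 13.6825
    Area = ½·c·h_c  →  h_c = 2·Area/c = 2·44.4/13.6825 = 6.49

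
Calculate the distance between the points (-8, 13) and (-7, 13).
Using the distance formula: d = sqrt((x₂-x₁)² + (y₂-y₁)²)
dx = (-7) - (-8) = 1
dy = 13 - 13 = 0
d = sqrt(1² + 0²) = sqrt(1 + 0) = sqrt(1) = 1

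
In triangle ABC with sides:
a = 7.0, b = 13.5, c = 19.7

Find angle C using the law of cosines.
cos(C) = (a² + b² - c²)/(2ab)
cos(C) = (7.0² + 13.5² - 19.7²)/(2·7.0·13.5) = -156.84/189 = -0.829841
C = arccos(-0.829841) = 146.1°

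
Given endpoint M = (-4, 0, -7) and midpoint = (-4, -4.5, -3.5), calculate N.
N = (2×(-4) - (-4), 2×(-4.5) - 0, 2×(-3.5) - (-7)) = (-4, -9, 0)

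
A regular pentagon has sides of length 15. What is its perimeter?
Perimeter = number of sides * side length
Perimeter = 5 * 15
Perimeter = 75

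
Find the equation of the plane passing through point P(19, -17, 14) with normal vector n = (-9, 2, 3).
d = n·P = (-9)(19) + (2)(-17) + (3)(14) = -163
Plane: -9x + 2y + 3z = -163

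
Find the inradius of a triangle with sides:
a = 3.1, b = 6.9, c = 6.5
s = (a+b+c)/2 = (3.1+6.9+6.5)/2 = 8.25
Area = √(s(s-a)(s-b)(s-c)) = √(8.25·5.15·1.35·1.75) = 10.0188
r = Area/s = 10.0188/8.25 = 1.214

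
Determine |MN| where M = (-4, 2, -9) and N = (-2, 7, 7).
d = √[(2)² + (5)² + (16)²] = √285 = 16.88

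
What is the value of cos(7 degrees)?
cos(7 degrees) = 0.9925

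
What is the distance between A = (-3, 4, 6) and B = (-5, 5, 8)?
d = √[(-2)² + (1)² + (2)²] = √9 = 3.0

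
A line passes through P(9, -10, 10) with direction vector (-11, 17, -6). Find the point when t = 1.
P(1) = (9 + (-11)(1), -10 + 17(1), 10 + (-6)(1)) = (-2, 7, 4)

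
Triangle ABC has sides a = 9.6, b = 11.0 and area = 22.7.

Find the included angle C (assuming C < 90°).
Area = ½ab·sin(C)  →  sin(C) = 2·Area/(ab)
sin(C) = 2·22.7/(9.6·11.0) = 0.429924
C = arcsin(0.429924) = 25.46°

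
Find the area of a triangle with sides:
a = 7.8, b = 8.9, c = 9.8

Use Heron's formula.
s = (a+b+c)/2 = (7.8+8.9+9.8)/2 = 13.25
A = √(s(s-a)(s-b)(s-c)) = √(13.25·5.45·4.35·3.45)
A = √1083.73 = 32.92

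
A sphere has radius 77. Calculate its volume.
Volume = (4/3) * pi * r³
Volume = (4/3) * pi * 77³
Volume = (4/3) * pi * 456533
Volume = 1912320.96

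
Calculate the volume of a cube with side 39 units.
Volume = s³
Volume = 39³
Volume = 59319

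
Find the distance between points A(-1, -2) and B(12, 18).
Using the distance formula: d = sqrt((x₂-x₁)² + (y₂-y₁)²)
dx = 12 - (-1) = 13
dy = 18 - (-2) = 20
d = sqrt(13² + 20²) = sqrt(169 + 400) = sqrt(569) = 23.85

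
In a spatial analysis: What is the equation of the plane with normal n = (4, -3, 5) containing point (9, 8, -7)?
d = n·P = (4)(9) + (-3)(8) + (5)(-7) = -23
Plane: 4x - 3y + 5z = -23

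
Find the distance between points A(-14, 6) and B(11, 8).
Using the distance formula: d = sqrt((x₂-x₁)² + (y₂-y₁)²)
dx = 11 - (-14) = 25
dy = 8 - 6 = 2
d = sqrt(25² + 2²) = sqrt(625 + 4) = sqrt(629) = 25.08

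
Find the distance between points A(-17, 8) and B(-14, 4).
Using the distance formula: d = sqrt((x₂-x₁)² + (y₂-y₁)²)
dx = (-14) - (-17) = 3
dy = 4 - 8 = -4
d = sqrt(3² + (-4)²) = sqrt(9 + 16) = sqrt(25) = 5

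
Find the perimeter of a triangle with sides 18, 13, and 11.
Perimeter = sum of all sides
Perimeter = 18 + 13 + 11
Perimeter = 42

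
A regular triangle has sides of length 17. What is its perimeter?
Perimeter = number of sides * side length
Perimeter = 3 * 17
Perimeter = 51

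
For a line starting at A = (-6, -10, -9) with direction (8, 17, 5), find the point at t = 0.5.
P(0.5) = (-6 + 8(0.5), -10 + 17(0.5), -9 + 5(0.5)) = (-2, -1.5, -6.5)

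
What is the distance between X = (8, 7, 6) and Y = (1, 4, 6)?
d = √[(-7)² + (-3)² + (0)²] = √58 = 7.616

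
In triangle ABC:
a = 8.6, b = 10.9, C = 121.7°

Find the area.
Using A = ½ab·sin(C):
A = ½·8.6·10.9·sin(121.7°) = ½·93.74·0.850811 = 39.88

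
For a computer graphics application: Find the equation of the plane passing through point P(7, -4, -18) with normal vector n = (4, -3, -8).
d = n·P = (4)(7) + (-3)(-4) + (-8)(-18) = 184
Plane: 4x - 3y - 8z = 184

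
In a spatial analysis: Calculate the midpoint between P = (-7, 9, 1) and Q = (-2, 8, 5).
Midpoint = ((-7-2)/2, (9+8)/2, (1+5)/2) = (-4.5, 8.5, 3)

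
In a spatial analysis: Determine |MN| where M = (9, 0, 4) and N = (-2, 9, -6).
d = √[(-11)² + (9)² + (-10)²] = √302 = 17.38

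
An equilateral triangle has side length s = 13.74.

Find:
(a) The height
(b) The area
(a) Height h = s·√3/2 = 13.74·√3/2 = 11.9
(b) Area = (√3/4)·s² = (√3/4)·13.74² = (√3/4)·188.788 = 81.75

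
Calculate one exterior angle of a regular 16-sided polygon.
Exterior angle of a regular n-gon = 360/n
Exterior angle = 360/16
Exterior angle = 22.50 degrees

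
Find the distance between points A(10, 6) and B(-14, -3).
Using the distance formula: d = sqrt((x₂-x₁)² + (y₂-y₁)²)
dx = (-14) - 10 = -24
dy = (-3) - 6 = -9
d = sqrt((-24)² + (-9)²) = sqrt(576 + 81) = sqrt(657) = 25.63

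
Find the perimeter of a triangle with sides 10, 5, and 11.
Perimeter = sum of all sides
Perimeter = 10 + 5 + 11
Perimeter = 26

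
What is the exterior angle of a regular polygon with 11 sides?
Exterior angle of a regular n-gon = 360/n
Exterior angle = 360/11
Exterior angle = 32.73 degrees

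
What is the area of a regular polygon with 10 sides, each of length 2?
For a regular 10-gon with side length s = 2:
Apothem a = s / (2*tan(pi/10)) = 2 / (2*tan(pi/10)) ≈ 3.0777
Perimeter P = 10 * 2 = 20
Area = (1/2) * P * a = (1/2) * 20 * 3.0777 = 30.78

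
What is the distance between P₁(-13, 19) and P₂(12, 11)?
Using the distance formula: d = sqrt((x₂-x₁)² + (y₂-y₁)²)
dx = 12 - (-13) = 25
dy = 11 - 19 = -8
d = sqrt(25² + (-8)²) = sqrt(625 + 64) = sqrt(689) = 26.25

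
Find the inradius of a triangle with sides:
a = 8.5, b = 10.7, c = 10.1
s = (a+b+c)/2 = (8.5+10.7+10.1)/2 = 14.65
Area = √(s(s-a)(s-b)(s-c)) = √(14.65·6.15·3.95·4.55) = 40.2402
r = Area/s = 40.2402/14.65 = 2.747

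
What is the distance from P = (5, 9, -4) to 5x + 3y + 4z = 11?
d = |5(5) + 3(9) + 4(-4) - (11)| / √(5² + 3² + 4²) = 25/√50 = 3.536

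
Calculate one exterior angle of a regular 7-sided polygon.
Exterior angle of a regular n-gon = 360/n
Exterior angle = 360/7
Exterior angle = 51.43 degrees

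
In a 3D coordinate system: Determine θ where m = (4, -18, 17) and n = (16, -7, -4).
m·n = 122, |m|² = 629, |n|² = 321
cos θ = 122/√201909 ≈ 0.2715
θ ≈ 74.25°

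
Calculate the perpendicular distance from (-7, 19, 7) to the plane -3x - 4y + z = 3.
d = |(-3)(-7) + (-4)(19) + 1(7) - (3)| / √((-3)² + (-4)² + 1²) = 51/√26 = 10.0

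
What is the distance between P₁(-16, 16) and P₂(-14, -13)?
Using the distance formula: d = sqrt((x₂-x₁)² + (y₂-y₁)²)
dx = (-14) - (-16) = 2
dy = (-13) - 16 = -29
d = sqrt(2² + (-29)²) = sqrt(4 + 841) = sqrt(845) = 29.07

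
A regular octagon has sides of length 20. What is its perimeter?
Perimeter = number of sides * side length
Perimeter = 8 * 20
Perimeter = 160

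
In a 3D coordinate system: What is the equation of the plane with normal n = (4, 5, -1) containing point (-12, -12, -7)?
d = n·P = (4)(-12) + (5)(-12) + (-1)(-7) = -101
Plane: 4x + 5y - z = -101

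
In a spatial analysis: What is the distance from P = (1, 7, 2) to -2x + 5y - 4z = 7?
d = |(-2)(1) + 5(7) + (-4)(2) - (7)| / √((-2)² + 5² + (-4)²) = 18/√45 = 2.683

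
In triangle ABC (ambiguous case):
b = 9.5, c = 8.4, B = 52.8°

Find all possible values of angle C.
sin(C)/c = sin(B)/b  →  sin(C) = c·sin(B)/b = 8.4·sin(52.8°)/9.5 = 0.704300
C₁ = arcsin(0.704300) = 44.77°,  C₂ = 180° - C₁ = 135.23°
Check C₂: A = 180° - 52.8° - 135.23° = -8.03° ≤ 0, rejected
C = 44.77° (one solution)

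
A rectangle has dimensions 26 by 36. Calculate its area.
Area = length * width
Area = 26 * 36
Area = 936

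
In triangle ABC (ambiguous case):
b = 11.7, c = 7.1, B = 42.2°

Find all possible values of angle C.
sin(C)/c = sin(B)/b  →  sin(C) = c·sin(B)/b = 7.1·sin(42.2°)/11.7 = 0.407625
C₁ = arcsin(0.407625) = 24.06°,  C₂ = 180° - C₁ = 155.94°
Check C₂: A = 180° - 42.2° - 155.94° = -18.14° ≤ 0, rejected
C = 24.06° (one solution)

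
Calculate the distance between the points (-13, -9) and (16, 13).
Using the distance formula: d = sqrt((x₂-x₁)² + (y₂-y₁)²)
dx = 16 - (-13) = 29
dy = 13 - (-9) = 22
d = sqrt(29² + 22²) = sqrt(841 + 484) = sqrt(1325) = 36.40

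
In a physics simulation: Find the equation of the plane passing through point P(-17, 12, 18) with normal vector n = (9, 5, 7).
d = n·P = (9)(-17) + (5)(12) + (7)(18) = 33
Plane: 9x + 5y + 7z = 33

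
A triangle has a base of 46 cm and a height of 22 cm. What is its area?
Area = (1/2) * base * height
Area = (1/2) * 46 * 22
Area = 506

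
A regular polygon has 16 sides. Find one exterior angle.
Exterior angle of a regular n-gon = 360/n
Exterior angle = 360/16
Exterior angle = 22.50 degrees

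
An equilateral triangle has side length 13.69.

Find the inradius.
For an equilateral triangle, r = s/(2√3) where s is the side.
r = 13.69/(2√3) = 13.69/3.464102 = 3.952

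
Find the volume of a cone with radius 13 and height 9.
Volume = (1/3) * pi * r² * h
Volume = (1/3) * pi * 13² * 9
Volume = (1/3) * pi * 169 * 9
Volume = (1/3) * pi * 1521
Volume = 1592.79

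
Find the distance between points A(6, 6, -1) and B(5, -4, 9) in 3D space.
d = √[(-1)² + (-10)² + (10)²] = √201 = 14.18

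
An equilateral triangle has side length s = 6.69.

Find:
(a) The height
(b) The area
(a) Height h = s·√3/2 = 6.69·√3/2 = 5.794
(b) Area = (√3/4)·s² = (√3/4)·6.69² = (√3/4)·44.7561 = 19.38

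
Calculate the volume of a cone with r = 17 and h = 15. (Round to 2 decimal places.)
Volume = (1/3) * pi * r² * h
Volume = (1/3) * pi * 17² * 15
Volume = (1/3) * pi * 289 * 15
Volume = (1/3) * pi * 4335
Volume = 4539.60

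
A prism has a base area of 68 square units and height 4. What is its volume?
Volume = base area * height
Volume = 68 * 4
Volume = 272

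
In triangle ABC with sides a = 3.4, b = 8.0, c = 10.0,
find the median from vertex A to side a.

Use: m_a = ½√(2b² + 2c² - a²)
m_a = ½√(2·8.0² + 2·10.0² - 3.4²)
m_a = ½√(128 + 200 - 11.56) = ½√316.44 = 8.894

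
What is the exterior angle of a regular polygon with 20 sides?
Exterior angle of a regular n-gon = 360/n
Exterior angle = 360/20
Exterior angle = 18 degrees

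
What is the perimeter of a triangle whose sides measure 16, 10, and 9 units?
Perimeter = sum of all sides
Perimeter = 16 + 10 + 9
Perimeter = 35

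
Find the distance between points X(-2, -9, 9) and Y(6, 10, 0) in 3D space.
d = √[(8)² + (19)² + (-9)²] = √506 = 22.49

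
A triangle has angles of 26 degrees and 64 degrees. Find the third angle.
Sum of angles in a triangle = 180 degrees
Third angle = 180 - 26 - 64
Third angle = 90 degrees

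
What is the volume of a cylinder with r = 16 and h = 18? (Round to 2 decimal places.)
Volume = pi * r² * h
Volume = pi * 16² * 18
Volume = pi * 256 * 18
Volume = pi * 4608
Volume = 14476.46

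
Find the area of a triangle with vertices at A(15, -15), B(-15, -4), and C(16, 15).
Using the coordinate formula: Area = (1/2)|x₁(y₂-y₃) + x₂(y₃-y₁) + x₃(y₁-y₂)|
Area = (1/2)|15((-4)-15) + (-15)(15-(-15)) + 16((-15)-(-4))|
Area = (1/2)|15*(-19) + (-15)*30 + 16*(-11)|
Area = (1/2)|(-285) + (-450) + (-176)|
Area = (1/2)*911 = 455.50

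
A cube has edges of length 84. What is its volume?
Volume = s³
Volume = 84³
Volume = 592704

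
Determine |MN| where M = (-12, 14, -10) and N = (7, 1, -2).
d = √[(19)² + (-13)² + (8)²] = √594 = 24.37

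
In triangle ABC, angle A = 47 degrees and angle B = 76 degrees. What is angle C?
Sum of angles in a triangle = 180 degrees
Third angle = 180 - 47 - 76
Third angle = 57 degrees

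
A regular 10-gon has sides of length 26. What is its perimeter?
Perimeter = number of sides * side length
Perimeter = 10 * 26
Perimeter = 260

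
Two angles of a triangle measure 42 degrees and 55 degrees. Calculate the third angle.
Sum of angles in a triangle = 180 degrees
Third angle = 180 - 42 - 55
Third angle = 83 degrees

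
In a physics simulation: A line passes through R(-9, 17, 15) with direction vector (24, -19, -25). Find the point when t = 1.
P(1) = (-9 + 24(1), 17 + (-19)(1), 15 + (-25)(1)) = (15, -2, -10)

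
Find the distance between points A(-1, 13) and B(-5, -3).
Using the distance formula: d = sqrt((x₂-x₁)² + (y₂-y₁)²)
dx = (-5) - (-1) = -4
dy = (-3) - 13 = -16
d = sqrt((-4)² + (-16)²) = sqrt(16 + 256) = sqrt(272) = 16.49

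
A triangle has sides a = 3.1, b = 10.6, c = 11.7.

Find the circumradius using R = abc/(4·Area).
s = (a+b+c)/2 = 12.7
Area = √(s(s-a)(s-b)(s-c)) = √(12.7·9.6·2.1·1) = 16.001
R = abc/(4·Area) = (3.1·10.6·11.7)/(4·16.001) = 384.462/64.004 = 6.007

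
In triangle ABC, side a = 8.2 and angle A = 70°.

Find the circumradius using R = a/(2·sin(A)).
R = a/(2·sin(A)) = 8.2/(2·sin(70°))
R = 8.2/(2·0.939693) = 8.2/1.879385 = 4.363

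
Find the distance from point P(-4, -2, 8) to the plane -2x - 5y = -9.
d = |(-2)(-4) + (-5)(-2) + 0(8) - (-9)| / √((-2)² + (-5)² + 0²) = 27/√29 = 5.014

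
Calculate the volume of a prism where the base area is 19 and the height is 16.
Volume = base area * height
Volume = 19 * 16
Volume = 304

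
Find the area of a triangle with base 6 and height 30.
Area = (1/2) * base * height
Area = (1/2) * 6 * 30
Area = 90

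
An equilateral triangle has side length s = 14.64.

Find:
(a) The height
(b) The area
(a) Height h = s·√3/2 = 14.64·√3/2 = 12.68
(b) Area = (√3/4)·s² = (√3/4)·14.64² = (√3/4)·214.33 = 92.81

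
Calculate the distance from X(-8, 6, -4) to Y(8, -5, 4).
d = √[(16)² + (-11)² + (8)²] = √441 = 21.0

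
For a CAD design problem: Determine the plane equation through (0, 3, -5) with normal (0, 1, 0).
d = n·P = (0)(0) + (1)(3) + (0)(-5) = 3
Plane: y = 3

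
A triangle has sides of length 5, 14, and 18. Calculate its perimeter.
Perimeter = sum of all sides
Perimeter = 5 + 14 + 18
Perimeter = 37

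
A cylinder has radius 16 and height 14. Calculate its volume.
Volume = pi * r² * h
Volume = pi * 16² * 14
Volume = pi * 256 * 14
Volume = pi * 3584
Volume = 11259.47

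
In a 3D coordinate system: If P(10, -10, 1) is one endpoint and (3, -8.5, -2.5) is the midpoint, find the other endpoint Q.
Q = (2×3 - 10, 2×(-8.5) - (-10), 2×(-2.5) - 1) = (-4, -7, -6)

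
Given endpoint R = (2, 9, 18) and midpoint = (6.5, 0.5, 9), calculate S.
S = (2×6.5 - 2, 2×0.5 - 9, 2×9 - 18) = (11, -8, 0)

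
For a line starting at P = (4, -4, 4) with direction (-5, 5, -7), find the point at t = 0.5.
P(0.5) = (4 + (-5)(0.5), -4 + 5(0.5), 4 + (-7)(0.5)) = (1.5, -1.5, 0.5)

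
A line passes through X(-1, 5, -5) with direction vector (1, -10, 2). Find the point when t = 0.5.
P(0.5) = (-1 + 1(0.5), 5 + (-10)(0.5), -5 + 2(0.5)) = (-0.5, 0, -4)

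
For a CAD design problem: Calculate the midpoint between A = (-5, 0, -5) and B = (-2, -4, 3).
Midpoint = ((-5-2)/2, (0-4)/2, (-5+3)/2) = (-3.5, -2, -1)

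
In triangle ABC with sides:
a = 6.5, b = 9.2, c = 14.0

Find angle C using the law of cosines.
cos(C) = (a² + b² - c²)/(2ab)
cos(C) = (6.5² + 9.2² - 14.0²)/(2·6.5·9.2) = -69.11/119.6 = -0.577843
C = arccos(-0.577843) = 125.3°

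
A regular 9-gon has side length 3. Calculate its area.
For a regular 9-gon with side length s = 3:
Apothem a = s / (2*tan(pi/9)) = 3 / (2*tan(pi/9)) ≈ 4.1212
Perimeter P = 9 * 3 = 27
Area = (1/2) * P * a = (1/2) * 27 * 4.1212 = 55.64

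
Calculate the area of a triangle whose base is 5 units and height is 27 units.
Area = (1/2) * base * height
Area = (1/2) * 5 * 27
Area = 67.50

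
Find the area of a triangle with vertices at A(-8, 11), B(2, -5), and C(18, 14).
Using the coordinate formula: Area = (1/2)|x₁(y₂-y₃) + x₂(y₃-y₁) + x₃(y₁-y₂)|
Area = (1/2)|(-8)((-5)-14) + 2(14-11) + 18(11-(-5))|
Area = (1/2)|(-8)*(-19) + 2*3 + 18*16|
Area = (1/2)|152 + 6 + 288|
Area = (1/2)*446 = 223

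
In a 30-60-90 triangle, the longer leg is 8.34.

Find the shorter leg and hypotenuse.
In a 30-60-90 triangle, sides are in ratio 1 : √3 : 2.
Long leg = short leg·√3  →  short leg = 8.34/√3 = 4.815
Hypotenuse = 2·(short leg) = 2·8.34/√3 = 9.63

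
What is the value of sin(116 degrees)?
sin(116 degrees) = 0.8988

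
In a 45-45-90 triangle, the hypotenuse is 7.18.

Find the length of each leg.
In a 45-45-90 triangle, hypotenuse = leg·√2  →  leg = hypotenuse/√2
leg = 7.18/√2 = 5.077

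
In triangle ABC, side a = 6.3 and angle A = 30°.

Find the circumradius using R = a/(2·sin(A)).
R = a/(2·sin(A)) = 6.3/(2·sin(30°))
R = 6.3/(2·0.500000) = 6.3/1.000000 = 6.3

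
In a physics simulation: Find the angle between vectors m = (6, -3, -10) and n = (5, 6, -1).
m·n = 22, |m|² = 145, |n|² = 62
cos θ = 22/√8990 ≈ 0.232
θ ≈ 76.58°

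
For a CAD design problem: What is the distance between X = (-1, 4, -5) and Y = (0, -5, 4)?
d = √[(1)² + (-9)² + (9)²] = √163 = 12.77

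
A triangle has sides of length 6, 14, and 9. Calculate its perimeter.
Perimeter = sum of all sides
Perimeter = 6 + 14 + 9
Perimeter = 29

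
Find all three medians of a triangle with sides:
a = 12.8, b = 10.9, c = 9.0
Using m_x = ½√(2y² + 2z² - x²):
m_a = ½√(2·10.9² + 2·9.0² - 12.8²) = ½√235.78 = 7.678
m_b = ½√(2·12.8² + 2·9.0² - 10.9²) = ½√370.87 = 9.629
m_c = ½√(2·12.8² + 2·10.9² - 9.0²) = ½√484.3 = 11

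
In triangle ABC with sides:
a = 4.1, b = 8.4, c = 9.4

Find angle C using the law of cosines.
cos(C) = (a² + b² - c²)/(2ab)
cos(C) = (4.1² + 8.4² - 9.4²)/(2·4.1·8.4) = -0.99/68.88 = -0.014373
C = arccos(-0.014373) = 90.82°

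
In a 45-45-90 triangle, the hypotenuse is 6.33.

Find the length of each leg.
In a 45-45-90 triangle, hypotenuse = leg·√2  →  leg = hypotenuse/√2
leg = 6.33/√2 = 4.476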